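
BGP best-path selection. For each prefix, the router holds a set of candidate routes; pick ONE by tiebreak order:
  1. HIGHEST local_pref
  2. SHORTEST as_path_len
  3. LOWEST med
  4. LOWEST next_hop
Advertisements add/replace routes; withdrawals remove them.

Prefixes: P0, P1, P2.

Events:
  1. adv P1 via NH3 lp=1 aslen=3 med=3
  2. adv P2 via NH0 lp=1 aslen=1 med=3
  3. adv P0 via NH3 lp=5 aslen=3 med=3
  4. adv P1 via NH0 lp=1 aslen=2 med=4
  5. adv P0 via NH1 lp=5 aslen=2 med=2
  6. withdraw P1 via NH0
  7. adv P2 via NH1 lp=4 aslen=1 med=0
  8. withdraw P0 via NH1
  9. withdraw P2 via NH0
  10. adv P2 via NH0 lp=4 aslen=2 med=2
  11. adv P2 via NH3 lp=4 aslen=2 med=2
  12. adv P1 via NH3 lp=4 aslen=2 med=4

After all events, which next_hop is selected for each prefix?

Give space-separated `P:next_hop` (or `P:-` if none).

Op 1: best P0=- P1=NH3 P2=-
Op 2: best P0=- P1=NH3 P2=NH0
Op 3: best P0=NH3 P1=NH3 P2=NH0
Op 4: best P0=NH3 P1=NH0 P2=NH0
Op 5: best P0=NH1 P1=NH0 P2=NH0
Op 6: best P0=NH1 P1=NH3 P2=NH0
Op 7: best P0=NH1 P1=NH3 P2=NH1
Op 8: best P0=NH3 P1=NH3 P2=NH1
Op 9: best P0=NH3 P1=NH3 P2=NH1
Op 10: best P0=NH3 P1=NH3 P2=NH1
Op 11: best P0=NH3 P1=NH3 P2=NH1
Op 12: best P0=NH3 P1=NH3 P2=NH1

Answer: P0:NH3 P1:NH3 P2:NH1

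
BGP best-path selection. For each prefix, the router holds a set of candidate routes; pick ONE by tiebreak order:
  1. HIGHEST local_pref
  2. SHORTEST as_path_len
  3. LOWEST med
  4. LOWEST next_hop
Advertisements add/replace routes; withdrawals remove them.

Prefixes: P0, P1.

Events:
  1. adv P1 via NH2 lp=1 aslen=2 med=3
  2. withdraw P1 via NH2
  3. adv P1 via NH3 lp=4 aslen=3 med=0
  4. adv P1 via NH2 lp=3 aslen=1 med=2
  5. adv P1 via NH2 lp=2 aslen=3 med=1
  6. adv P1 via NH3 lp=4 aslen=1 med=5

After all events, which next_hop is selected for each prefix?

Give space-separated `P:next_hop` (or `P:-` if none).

Answer: P0:- P1:NH3

Derivation:
Op 1: best P0=- P1=NH2
Op 2: best P0=- P1=-
Op 3: best P0=- P1=NH3
Op 4: best P0=- P1=NH3
Op 5: best P0=- P1=NH3
Op 6: best P0=- P1=NH3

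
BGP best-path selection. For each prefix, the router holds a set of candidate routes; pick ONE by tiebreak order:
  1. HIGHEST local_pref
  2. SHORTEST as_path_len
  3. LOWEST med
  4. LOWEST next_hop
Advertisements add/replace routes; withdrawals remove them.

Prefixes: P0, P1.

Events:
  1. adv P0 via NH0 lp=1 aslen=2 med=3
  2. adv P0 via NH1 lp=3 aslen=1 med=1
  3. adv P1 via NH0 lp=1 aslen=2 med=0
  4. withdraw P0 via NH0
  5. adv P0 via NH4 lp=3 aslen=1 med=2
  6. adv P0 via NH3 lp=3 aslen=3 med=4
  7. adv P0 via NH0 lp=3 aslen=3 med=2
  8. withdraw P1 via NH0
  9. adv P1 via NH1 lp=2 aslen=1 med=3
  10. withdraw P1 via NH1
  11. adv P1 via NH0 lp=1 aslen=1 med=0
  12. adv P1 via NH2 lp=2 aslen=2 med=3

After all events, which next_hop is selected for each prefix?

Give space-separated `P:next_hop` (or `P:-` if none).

Op 1: best P0=NH0 P1=-
Op 2: best P0=NH1 P1=-
Op 3: best P0=NH1 P1=NH0
Op 4: best P0=NH1 P1=NH0
Op 5: best P0=NH1 P1=NH0
Op 6: best P0=NH1 P1=NH0
Op 7: best P0=NH1 P1=NH0
Op 8: best P0=NH1 P1=-
Op 9: best P0=NH1 P1=NH1
Op 10: best P0=NH1 P1=-
Op 11: best P0=NH1 P1=NH0
Op 12: best P0=NH1 P1=NH2

Answer: P0:NH1 P1:NH2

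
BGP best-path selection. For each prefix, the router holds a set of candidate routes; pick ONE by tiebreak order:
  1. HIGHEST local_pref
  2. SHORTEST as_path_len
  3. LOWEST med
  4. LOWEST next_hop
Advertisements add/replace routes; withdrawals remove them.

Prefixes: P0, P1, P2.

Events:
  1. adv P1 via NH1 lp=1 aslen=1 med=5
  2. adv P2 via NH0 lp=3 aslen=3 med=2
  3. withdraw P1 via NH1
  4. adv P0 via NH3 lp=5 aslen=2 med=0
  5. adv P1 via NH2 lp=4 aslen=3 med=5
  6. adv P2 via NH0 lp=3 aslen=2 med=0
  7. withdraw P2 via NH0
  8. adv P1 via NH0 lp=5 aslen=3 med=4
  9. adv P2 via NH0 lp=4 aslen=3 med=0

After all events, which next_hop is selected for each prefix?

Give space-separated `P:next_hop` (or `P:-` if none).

Op 1: best P0=- P1=NH1 P2=-
Op 2: best P0=- P1=NH1 P2=NH0
Op 3: best P0=- P1=- P2=NH0
Op 4: best P0=NH3 P1=- P2=NH0
Op 5: best P0=NH3 P1=NH2 P2=NH0
Op 6: best P0=NH3 P1=NH2 P2=NH0
Op 7: best P0=NH3 P1=NH2 P2=-
Op 8: best P0=NH3 P1=NH0 P2=-
Op 9: best P0=NH3 P1=NH0 P2=NH0

Answer: P0:NH3 P1:NH0 P2:NH0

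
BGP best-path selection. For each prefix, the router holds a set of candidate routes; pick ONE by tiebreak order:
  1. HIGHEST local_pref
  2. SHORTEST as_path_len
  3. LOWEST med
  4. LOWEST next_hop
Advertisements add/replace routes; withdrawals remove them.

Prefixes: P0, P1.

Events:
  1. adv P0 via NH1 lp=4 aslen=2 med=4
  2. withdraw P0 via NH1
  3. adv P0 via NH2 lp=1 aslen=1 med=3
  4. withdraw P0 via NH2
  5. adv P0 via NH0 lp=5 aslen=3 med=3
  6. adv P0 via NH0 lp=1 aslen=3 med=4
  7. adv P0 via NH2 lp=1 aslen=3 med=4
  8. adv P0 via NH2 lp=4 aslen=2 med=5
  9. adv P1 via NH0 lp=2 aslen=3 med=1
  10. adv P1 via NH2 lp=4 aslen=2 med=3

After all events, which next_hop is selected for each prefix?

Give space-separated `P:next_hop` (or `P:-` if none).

Op 1: best P0=NH1 P1=-
Op 2: best P0=- P1=-
Op 3: best P0=NH2 P1=-
Op 4: best P0=- P1=-
Op 5: best P0=NH0 P1=-
Op 6: best P0=NH0 P1=-
Op 7: best P0=NH0 P1=-
Op 8: best P0=NH2 P1=-
Op 9: best P0=NH2 P1=NH0
Op 10: best P0=NH2 P1=NH2

Answer: P0:NH2 P1:NH2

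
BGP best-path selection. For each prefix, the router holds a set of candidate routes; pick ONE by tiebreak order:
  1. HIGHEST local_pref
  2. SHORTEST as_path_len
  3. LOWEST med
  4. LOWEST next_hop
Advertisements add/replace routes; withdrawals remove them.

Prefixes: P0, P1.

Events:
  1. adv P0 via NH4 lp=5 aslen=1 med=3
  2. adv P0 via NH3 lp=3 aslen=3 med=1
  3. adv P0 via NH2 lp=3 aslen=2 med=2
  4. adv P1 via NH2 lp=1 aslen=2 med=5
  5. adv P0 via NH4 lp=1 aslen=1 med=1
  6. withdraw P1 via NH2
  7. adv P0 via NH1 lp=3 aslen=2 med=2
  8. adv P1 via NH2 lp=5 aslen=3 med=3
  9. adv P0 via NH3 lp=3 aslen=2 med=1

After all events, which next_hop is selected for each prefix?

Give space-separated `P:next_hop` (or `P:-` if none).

Op 1: best P0=NH4 P1=-
Op 2: best P0=NH4 P1=-
Op 3: best P0=NH4 P1=-
Op 4: best P0=NH4 P1=NH2
Op 5: best P0=NH2 P1=NH2
Op 6: best P0=NH2 P1=-
Op 7: best P0=NH1 P1=-
Op 8: best P0=NH1 P1=NH2
Op 9: best P0=NH3 P1=NH2

Answer: P0:NH3 P1:NH2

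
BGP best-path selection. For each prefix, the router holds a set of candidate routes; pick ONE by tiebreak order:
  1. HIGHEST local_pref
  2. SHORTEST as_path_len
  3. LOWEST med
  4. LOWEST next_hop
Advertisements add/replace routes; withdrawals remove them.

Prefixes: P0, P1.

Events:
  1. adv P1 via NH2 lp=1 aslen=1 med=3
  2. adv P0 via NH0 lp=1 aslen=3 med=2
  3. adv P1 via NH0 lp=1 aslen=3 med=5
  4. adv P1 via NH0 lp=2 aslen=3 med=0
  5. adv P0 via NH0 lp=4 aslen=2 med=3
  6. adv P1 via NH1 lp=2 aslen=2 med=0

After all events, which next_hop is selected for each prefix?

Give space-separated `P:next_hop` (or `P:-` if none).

Answer: P0:NH0 P1:NH1

Derivation:
Op 1: best P0=- P1=NH2
Op 2: best P0=NH0 P1=NH2
Op 3: best P0=NH0 P1=NH2
Op 4: best P0=NH0 P1=NH0
Op 5: best P0=NH0 P1=NH0
Op 6: best P0=NH0 P1=NH1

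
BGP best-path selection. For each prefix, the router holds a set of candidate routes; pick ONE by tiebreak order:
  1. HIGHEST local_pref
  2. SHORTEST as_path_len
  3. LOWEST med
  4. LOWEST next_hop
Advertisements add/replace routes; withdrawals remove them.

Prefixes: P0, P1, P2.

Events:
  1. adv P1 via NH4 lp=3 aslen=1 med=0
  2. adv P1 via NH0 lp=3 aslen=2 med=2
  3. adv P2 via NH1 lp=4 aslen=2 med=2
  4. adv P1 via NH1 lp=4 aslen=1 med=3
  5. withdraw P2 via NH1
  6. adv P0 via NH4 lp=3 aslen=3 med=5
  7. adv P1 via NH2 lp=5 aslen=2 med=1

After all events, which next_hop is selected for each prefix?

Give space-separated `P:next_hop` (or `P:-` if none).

Op 1: best P0=- P1=NH4 P2=-
Op 2: best P0=- P1=NH4 P2=-
Op 3: best P0=- P1=NH4 P2=NH1
Op 4: best P0=- P1=NH1 P2=NH1
Op 5: best P0=- P1=NH1 P2=-
Op 6: best P0=NH4 P1=NH1 P2=-
Op 7: best P0=NH4 P1=NH2 P2=-

Answer: P0:NH4 P1:NH2 P2:-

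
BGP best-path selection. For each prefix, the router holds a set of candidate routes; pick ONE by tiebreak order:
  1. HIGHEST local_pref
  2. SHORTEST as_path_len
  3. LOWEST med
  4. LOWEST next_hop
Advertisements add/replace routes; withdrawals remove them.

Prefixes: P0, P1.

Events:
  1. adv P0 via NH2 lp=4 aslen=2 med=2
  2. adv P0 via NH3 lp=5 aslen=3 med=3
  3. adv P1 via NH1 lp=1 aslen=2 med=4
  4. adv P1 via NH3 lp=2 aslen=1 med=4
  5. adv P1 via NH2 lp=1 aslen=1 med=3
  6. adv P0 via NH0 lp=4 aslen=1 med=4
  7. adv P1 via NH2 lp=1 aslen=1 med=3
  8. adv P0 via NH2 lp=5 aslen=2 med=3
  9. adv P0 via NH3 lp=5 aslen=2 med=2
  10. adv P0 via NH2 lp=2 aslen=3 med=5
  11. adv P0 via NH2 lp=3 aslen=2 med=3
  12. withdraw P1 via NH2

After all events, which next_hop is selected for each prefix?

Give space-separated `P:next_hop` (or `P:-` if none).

Answer: P0:NH3 P1:NH3

Derivation:
Op 1: best P0=NH2 P1=-
Op 2: best P0=NH3 P1=-
Op 3: best P0=NH3 P1=NH1
Op 4: best P0=NH3 P1=NH3
Op 5: best P0=NH3 P1=NH3
Op 6: best P0=NH3 P1=NH3
Op 7: best P0=NH3 P1=NH3
Op 8: best P0=NH2 P1=NH3
Op 9: best P0=NH3 P1=NH3
Op 10: best P0=NH3 P1=NH3
Op 11: best P0=NH3 P1=NH3
Op 12: best P0=NH3 P1=NH3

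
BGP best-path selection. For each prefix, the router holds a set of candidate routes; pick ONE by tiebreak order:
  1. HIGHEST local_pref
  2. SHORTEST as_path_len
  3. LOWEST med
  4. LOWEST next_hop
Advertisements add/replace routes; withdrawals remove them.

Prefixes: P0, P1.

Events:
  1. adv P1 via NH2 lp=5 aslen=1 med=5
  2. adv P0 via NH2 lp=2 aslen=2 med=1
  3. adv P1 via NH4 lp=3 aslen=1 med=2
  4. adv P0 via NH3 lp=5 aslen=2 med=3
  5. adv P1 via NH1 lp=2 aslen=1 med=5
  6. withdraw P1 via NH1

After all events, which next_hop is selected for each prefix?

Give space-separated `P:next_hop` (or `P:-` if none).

Op 1: best P0=- P1=NH2
Op 2: best P0=NH2 P1=NH2
Op 3: best P0=NH2 P1=NH2
Op 4: best P0=NH3 P1=NH2
Op 5: best P0=NH3 P1=NH2
Op 6: best P0=NH3 P1=NH2

Answer: P0:NH3 P1:NH2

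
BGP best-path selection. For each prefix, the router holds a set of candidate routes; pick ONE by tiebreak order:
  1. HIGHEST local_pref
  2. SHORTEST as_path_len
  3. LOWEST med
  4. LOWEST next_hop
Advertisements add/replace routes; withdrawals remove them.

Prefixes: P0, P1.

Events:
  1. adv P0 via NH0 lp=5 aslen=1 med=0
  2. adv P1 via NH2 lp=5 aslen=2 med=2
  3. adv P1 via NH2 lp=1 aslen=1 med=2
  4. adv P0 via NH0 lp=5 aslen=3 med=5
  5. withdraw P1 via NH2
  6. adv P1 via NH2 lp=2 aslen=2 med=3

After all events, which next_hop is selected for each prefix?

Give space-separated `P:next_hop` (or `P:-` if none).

Op 1: best P0=NH0 P1=-
Op 2: best P0=NH0 P1=NH2
Op 3: best P0=NH0 P1=NH2
Op 4: best P0=NH0 P1=NH2
Op 5: best P0=NH0 P1=-
Op 6: best P0=NH0 P1=NH2

Answer: P0:NH0 P1:NH2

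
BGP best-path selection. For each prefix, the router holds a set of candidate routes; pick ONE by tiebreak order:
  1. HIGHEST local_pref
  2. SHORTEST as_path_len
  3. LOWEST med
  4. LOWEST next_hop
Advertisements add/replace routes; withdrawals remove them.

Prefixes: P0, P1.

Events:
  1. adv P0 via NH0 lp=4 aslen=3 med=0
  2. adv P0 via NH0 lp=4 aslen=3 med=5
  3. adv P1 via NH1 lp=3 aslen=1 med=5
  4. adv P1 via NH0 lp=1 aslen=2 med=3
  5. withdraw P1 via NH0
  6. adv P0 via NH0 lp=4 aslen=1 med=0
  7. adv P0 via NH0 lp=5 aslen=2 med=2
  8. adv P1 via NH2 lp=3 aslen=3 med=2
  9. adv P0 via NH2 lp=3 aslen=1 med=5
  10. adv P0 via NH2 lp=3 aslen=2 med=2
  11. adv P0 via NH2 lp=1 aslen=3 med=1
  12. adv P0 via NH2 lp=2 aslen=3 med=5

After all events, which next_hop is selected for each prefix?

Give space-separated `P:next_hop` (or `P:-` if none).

Op 1: best P0=NH0 P1=-
Op 2: best P0=NH0 P1=-
Op 3: best P0=NH0 P1=NH1
Op 4: best P0=NH0 P1=NH1
Op 5: best P0=NH0 P1=NH1
Op 6: best P0=NH0 P1=NH1
Op 7: best P0=NH0 P1=NH1
Op 8: best P0=NH0 P1=NH1
Op 9: best P0=NH0 P1=NH1
Op 10: best P0=NH0 P1=NH1
Op 11: best P0=NH0 P1=NH1
Op 12: best P0=NH0 P1=NH1

Answer: P0:NH0 P1:NH1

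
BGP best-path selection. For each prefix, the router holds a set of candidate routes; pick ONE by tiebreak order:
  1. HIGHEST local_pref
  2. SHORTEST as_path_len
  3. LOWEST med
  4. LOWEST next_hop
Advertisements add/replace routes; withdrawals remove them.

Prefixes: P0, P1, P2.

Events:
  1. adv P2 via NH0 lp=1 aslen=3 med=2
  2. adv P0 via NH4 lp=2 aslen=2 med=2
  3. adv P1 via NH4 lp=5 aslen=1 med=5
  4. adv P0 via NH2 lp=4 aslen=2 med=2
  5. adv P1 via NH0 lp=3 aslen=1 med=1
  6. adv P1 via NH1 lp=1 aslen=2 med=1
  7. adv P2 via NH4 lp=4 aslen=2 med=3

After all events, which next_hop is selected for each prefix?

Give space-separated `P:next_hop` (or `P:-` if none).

Answer: P0:NH2 P1:NH4 P2:NH4

Derivation:
Op 1: best P0=- P1=- P2=NH0
Op 2: best P0=NH4 P1=- P2=NH0
Op 3: best P0=NH4 P1=NH4 P2=NH0
Op 4: best P0=NH2 P1=NH4 P2=NH0
Op 5: best P0=NH2 P1=NH4 P2=NH0
Op 6: best P0=NH2 P1=NH4 P2=NH0
Op 7: best P0=NH2 P1=NH4 P2=NH4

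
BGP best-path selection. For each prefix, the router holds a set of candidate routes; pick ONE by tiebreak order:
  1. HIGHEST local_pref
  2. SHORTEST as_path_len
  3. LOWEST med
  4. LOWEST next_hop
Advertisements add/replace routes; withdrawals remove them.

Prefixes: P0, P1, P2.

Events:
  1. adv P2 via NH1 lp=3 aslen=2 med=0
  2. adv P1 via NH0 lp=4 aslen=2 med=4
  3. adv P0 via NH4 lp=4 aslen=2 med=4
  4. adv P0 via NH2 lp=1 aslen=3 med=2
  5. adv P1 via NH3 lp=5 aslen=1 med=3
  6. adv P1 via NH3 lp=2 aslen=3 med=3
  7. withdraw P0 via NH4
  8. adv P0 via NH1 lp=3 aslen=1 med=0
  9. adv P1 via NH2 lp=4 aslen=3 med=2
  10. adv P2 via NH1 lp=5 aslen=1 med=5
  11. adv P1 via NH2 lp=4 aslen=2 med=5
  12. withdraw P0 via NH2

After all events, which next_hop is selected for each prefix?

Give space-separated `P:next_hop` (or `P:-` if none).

Answer: P0:NH1 P1:NH0 P2:NH1

Derivation:
Op 1: best P0=- P1=- P2=NH1
Op 2: best P0=- P1=NH0 P2=NH1
Op 3: best P0=NH4 P1=NH0 P2=NH1
Op 4: best P0=NH4 P1=NH0 P2=NH1
Op 5: best P0=NH4 P1=NH3 P2=NH1
Op 6: best P0=NH4 P1=NH0 P2=NH1
Op 7: best P0=NH2 P1=NH0 P2=NH1
Op 8: best P0=NH1 P1=NH0 P2=NH1
Op 9: best P0=NH1 P1=NH0 P2=NH1
Op 10: best P0=NH1 P1=NH0 P2=NH1
Op 11: best P0=NH1 P1=NH0 P2=NH1
Op 12: best P0=NH1 P1=NH0 P2=NH1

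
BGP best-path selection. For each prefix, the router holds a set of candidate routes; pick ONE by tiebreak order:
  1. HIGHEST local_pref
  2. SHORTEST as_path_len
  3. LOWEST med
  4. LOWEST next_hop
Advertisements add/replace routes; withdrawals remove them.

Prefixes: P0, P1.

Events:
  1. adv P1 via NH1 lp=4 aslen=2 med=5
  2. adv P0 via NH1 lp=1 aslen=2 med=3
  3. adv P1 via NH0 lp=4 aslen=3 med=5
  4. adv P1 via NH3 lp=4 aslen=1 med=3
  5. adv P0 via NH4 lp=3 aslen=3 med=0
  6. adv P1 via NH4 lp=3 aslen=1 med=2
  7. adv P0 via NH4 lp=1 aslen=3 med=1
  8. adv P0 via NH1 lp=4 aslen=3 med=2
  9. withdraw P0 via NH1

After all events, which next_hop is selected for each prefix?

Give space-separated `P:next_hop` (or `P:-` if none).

Op 1: best P0=- P1=NH1
Op 2: best P0=NH1 P1=NH1
Op 3: best P0=NH1 P1=NH1
Op 4: best P0=NH1 P1=NH3
Op 5: best P0=NH4 P1=NH3
Op 6: best P0=NH4 P1=NH3
Op 7: best P0=NH1 P1=NH3
Op 8: best P0=NH1 P1=NH3
Op 9: best P0=NH4 P1=NH3

Answer: P0:NH4 P1:NH3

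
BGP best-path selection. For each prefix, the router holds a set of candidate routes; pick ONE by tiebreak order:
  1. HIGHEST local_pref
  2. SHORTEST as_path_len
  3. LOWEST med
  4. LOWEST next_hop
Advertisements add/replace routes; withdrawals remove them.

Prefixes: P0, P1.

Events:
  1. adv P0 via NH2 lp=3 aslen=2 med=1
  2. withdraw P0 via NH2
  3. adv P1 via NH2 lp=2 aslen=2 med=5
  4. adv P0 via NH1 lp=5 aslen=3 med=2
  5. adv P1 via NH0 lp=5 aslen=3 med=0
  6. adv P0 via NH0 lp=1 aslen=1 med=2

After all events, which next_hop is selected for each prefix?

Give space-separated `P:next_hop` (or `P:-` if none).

Op 1: best P0=NH2 P1=-
Op 2: best P0=- P1=-
Op 3: best P0=- P1=NH2
Op 4: best P0=NH1 P1=NH2
Op 5: best P0=NH1 P1=NH0
Op 6: best P0=NH1 P1=NH0

Answer: P0:NH1 P1:NH0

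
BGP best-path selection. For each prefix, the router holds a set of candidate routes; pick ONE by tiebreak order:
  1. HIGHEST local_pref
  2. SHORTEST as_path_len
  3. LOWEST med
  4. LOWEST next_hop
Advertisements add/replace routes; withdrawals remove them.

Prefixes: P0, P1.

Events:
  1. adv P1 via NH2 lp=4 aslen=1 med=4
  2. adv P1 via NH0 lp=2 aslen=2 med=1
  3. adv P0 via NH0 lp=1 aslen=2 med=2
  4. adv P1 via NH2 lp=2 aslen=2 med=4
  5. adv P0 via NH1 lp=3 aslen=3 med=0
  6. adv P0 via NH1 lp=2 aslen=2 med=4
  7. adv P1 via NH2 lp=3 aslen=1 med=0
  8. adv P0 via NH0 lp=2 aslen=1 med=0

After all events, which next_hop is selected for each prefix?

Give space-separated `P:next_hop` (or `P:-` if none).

Op 1: best P0=- P1=NH2
Op 2: best P0=- P1=NH2
Op 3: best P0=NH0 P1=NH2
Op 4: best P0=NH0 P1=NH0
Op 5: best P0=NH1 P1=NH0
Op 6: best P0=NH1 P1=NH0
Op 7: best P0=NH1 P1=NH2
Op 8: best P0=NH0 P1=NH2

Answer: P0:NH0 P1:NH2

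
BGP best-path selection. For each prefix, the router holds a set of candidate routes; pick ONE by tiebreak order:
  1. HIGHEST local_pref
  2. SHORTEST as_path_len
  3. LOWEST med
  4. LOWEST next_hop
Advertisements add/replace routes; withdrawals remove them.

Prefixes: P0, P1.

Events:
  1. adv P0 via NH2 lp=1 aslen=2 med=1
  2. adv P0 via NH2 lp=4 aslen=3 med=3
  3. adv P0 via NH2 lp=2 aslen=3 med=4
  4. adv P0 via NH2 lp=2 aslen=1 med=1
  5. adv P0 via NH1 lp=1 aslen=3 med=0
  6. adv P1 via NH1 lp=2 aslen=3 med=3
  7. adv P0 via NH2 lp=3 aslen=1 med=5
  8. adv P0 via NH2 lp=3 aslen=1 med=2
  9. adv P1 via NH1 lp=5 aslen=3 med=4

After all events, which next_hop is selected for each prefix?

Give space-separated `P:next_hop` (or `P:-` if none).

Answer: P0:NH2 P1:NH1

Derivation:
Op 1: best P0=NH2 P1=-
Op 2: best P0=NH2 P1=-
Op 3: best P0=NH2 P1=-
Op 4: best P0=NH2 P1=-
Op 5: best P0=NH2 P1=-
Op 6: best P0=NH2 P1=NH1
Op 7: best P0=NH2 P1=NH1
Op 8: best P0=NH2 P1=NH1
Op 9: best P0=NH2 P1=NH1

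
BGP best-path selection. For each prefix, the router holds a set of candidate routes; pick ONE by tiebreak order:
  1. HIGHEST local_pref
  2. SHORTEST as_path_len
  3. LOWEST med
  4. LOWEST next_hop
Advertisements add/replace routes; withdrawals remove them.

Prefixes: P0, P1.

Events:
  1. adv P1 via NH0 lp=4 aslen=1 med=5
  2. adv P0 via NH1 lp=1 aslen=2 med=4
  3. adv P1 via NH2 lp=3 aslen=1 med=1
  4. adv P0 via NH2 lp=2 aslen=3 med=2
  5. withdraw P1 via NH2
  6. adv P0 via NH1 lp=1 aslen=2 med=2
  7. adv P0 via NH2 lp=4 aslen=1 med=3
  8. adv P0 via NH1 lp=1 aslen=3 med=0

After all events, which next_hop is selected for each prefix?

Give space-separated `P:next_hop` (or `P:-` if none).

Op 1: best P0=- P1=NH0
Op 2: best P0=NH1 P1=NH0
Op 3: best P0=NH1 P1=NH0
Op 4: best P0=NH2 P1=NH0
Op 5: best P0=NH2 P1=NH0
Op 6: best P0=NH2 P1=NH0
Op 7: best P0=NH2 P1=NH0
Op 8: best P0=NH2 P1=NH0

Answer: P0:NH2 P1:NH0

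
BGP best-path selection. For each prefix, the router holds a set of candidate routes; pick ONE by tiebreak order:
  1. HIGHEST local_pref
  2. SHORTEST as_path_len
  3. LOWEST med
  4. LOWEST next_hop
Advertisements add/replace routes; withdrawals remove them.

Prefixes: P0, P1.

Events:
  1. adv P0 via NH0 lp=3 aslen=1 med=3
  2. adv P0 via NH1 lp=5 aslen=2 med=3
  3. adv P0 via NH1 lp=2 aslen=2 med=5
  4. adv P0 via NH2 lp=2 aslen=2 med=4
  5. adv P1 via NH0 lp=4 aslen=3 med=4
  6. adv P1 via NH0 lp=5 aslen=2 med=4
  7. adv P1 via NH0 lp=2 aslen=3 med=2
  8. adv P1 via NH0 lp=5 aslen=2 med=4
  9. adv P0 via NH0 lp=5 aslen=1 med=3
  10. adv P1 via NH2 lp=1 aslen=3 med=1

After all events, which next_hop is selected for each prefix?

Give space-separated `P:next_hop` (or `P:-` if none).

Op 1: best P0=NH0 P1=-
Op 2: best P0=NH1 P1=-
Op 3: best P0=NH0 P1=-
Op 4: best P0=NH0 P1=-
Op 5: best P0=NH0 P1=NH0
Op 6: best P0=NH0 P1=NH0
Op 7: best P0=NH0 P1=NH0
Op 8: best P0=NH0 P1=NH0
Op 9: best P0=NH0 P1=NH0
Op 10: best P0=NH0 P1=NH0

Answer: P0:NH0 P1:NH0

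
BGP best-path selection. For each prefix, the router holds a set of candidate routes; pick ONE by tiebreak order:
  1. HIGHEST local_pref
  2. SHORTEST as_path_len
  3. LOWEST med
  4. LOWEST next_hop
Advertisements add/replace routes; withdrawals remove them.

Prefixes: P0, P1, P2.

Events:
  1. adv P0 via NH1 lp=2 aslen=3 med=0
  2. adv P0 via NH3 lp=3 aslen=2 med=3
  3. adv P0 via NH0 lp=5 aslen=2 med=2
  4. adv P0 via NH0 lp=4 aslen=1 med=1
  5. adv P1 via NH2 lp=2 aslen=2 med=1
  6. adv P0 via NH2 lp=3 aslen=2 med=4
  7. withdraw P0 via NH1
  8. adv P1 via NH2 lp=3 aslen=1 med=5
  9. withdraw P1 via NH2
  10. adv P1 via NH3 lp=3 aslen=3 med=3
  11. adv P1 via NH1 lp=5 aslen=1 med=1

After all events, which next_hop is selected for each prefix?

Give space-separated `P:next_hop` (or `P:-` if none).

Answer: P0:NH0 P1:NH1 P2:-

Derivation:
Op 1: best P0=NH1 P1=- P2=-
Op 2: best P0=NH3 P1=- P2=-
Op 3: best P0=NH0 P1=- P2=-
Op 4: best P0=NH0 P1=- P2=-
Op 5: best P0=NH0 P1=NH2 P2=-
Op 6: best P0=NH0 P1=NH2 P2=-
Op 7: best P0=NH0 P1=NH2 P2=-
Op 8: best P0=NH0 P1=NH2 P2=-
Op 9: best P0=NH0 P1=- P2=-
Op 10: best P0=NH0 P1=NH3 P2=-
Op 11: best P0=NH0 P1=NH1 P2=-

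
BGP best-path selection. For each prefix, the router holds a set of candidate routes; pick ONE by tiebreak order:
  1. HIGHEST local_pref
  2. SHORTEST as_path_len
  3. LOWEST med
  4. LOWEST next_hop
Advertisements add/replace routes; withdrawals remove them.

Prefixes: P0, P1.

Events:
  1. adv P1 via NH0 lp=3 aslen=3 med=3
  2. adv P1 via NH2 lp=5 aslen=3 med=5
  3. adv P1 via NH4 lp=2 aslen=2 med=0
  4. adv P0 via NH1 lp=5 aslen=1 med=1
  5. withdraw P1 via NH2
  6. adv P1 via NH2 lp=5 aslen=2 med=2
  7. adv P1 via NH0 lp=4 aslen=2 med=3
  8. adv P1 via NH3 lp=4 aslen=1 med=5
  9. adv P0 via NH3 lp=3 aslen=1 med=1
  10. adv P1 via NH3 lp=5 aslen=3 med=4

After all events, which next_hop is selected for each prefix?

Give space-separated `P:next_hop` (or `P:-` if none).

Answer: P0:NH1 P1:NH2

Derivation:
Op 1: best P0=- P1=NH0
Op 2: best P0=- P1=NH2
Op 3: best P0=- P1=NH2
Op 4: best P0=NH1 P1=NH2
Op 5: best P0=NH1 P1=NH0
Op 6: best P0=NH1 P1=NH2
Op 7: best P0=NH1 P1=NH2
Op 8: best P0=NH1 P1=NH2
Op 9: best P0=NH1 P1=NH2
Op 10: best P0=NH1 P1=NH2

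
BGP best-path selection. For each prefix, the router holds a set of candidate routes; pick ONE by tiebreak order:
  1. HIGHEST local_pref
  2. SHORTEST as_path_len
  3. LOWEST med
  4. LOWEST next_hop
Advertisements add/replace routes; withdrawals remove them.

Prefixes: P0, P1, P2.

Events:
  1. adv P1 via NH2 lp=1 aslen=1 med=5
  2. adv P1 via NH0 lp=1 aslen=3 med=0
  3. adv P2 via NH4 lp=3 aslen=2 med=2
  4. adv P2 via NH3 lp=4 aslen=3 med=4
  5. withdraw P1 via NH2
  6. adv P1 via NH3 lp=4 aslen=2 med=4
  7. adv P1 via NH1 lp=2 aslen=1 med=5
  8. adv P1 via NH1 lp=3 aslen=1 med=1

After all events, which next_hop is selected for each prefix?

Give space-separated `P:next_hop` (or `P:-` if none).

Answer: P0:- P1:NH3 P2:NH3

Derivation:
Op 1: best P0=- P1=NH2 P2=-
Op 2: best P0=- P1=NH2 P2=-
Op 3: best P0=- P1=NH2 P2=NH4
Op 4: best P0=- P1=NH2 P2=NH3
Op 5: best P0=- P1=NH0 P2=NH3
Op 6: best P0=- P1=NH3 P2=NH3
Op 7: best P0=- P1=NH3 P2=NH3
Op 8: best P0=- P1=NH3 P2=NH3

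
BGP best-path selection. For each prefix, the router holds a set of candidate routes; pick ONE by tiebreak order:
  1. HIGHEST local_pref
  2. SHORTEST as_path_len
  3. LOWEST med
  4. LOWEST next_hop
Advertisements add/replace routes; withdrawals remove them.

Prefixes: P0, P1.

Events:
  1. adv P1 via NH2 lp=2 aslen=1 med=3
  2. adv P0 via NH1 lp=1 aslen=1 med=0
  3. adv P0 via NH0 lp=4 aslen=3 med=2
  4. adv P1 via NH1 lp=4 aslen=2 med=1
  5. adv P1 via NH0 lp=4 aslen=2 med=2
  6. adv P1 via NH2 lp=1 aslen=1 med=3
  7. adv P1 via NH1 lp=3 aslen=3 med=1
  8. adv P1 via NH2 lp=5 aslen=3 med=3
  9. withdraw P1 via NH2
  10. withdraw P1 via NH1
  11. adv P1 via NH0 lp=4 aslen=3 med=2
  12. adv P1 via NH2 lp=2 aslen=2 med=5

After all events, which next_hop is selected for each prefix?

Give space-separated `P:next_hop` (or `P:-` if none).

Answer: P0:NH0 P1:NH0

Derivation:
Op 1: best P0=- P1=NH2
Op 2: best P0=NH1 P1=NH2
Op 3: best P0=NH0 P1=NH2
Op 4: best P0=NH0 P1=NH1
Op 5: best P0=NH0 P1=NH1
Op 6: best P0=NH0 P1=NH1
Op 7: best P0=NH0 P1=NH0
Op 8: best P0=NH0 P1=NH2
Op 9: best P0=NH0 P1=NH0
Op 10: best P0=NH0 P1=NH0
Op 11: best P0=NH0 P1=NH0
Op 12: best P0=NH0 P1=NH0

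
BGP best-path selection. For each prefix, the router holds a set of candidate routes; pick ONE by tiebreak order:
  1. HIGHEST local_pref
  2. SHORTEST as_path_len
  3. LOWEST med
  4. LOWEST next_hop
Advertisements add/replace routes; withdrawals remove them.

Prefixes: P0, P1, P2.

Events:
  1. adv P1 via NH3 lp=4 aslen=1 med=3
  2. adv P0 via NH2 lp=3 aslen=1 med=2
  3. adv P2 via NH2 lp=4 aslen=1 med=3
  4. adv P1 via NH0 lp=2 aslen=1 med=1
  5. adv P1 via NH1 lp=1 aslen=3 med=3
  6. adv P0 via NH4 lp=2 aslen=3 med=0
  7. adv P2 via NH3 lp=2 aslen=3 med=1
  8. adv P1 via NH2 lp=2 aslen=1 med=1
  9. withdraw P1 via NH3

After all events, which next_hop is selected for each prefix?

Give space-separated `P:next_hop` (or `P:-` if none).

Op 1: best P0=- P1=NH3 P2=-
Op 2: best P0=NH2 P1=NH3 P2=-
Op 3: best P0=NH2 P1=NH3 P2=NH2
Op 4: best P0=NH2 P1=NH3 P2=NH2
Op 5: best P0=NH2 P1=NH3 P2=NH2
Op 6: best P0=NH2 P1=NH3 P2=NH2
Op 7: best P0=NH2 P1=NH3 P2=NH2
Op 8: best P0=NH2 P1=NH3 P2=NH2
Op 9: best P0=NH2 P1=NH0 P2=NH2

Answer: P0:NH2 P1:NH0 P2:NH2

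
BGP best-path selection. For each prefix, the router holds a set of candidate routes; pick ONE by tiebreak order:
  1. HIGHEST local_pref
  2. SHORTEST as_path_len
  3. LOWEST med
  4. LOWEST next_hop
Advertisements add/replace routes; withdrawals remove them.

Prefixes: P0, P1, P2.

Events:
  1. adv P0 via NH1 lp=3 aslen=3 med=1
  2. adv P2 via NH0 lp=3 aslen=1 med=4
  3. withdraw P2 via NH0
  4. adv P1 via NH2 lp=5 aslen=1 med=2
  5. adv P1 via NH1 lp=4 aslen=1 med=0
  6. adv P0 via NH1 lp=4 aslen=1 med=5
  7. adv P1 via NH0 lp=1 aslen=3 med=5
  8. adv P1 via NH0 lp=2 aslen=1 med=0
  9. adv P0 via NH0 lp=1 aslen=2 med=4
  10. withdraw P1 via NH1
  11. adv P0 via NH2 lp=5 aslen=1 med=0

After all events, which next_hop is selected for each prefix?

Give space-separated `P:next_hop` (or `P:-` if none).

Answer: P0:NH2 P1:NH2 P2:-

Derivation:
Op 1: best P0=NH1 P1=- P2=-
Op 2: best P0=NH1 P1=- P2=NH0
Op 3: best P0=NH1 P1=- P2=-
Op 4: best P0=NH1 P1=NH2 P2=-
Op 5: best P0=NH1 P1=NH2 P2=-
Op 6: best P0=NH1 P1=NH2 P2=-
Op 7: best P0=NH1 P1=NH2 P2=-
Op 8: best P0=NH1 P1=NH2 P2=-
Op 9: best P0=NH1 P1=NH2 P2=-
Op 10: best P0=NH1 P1=NH2 P2=-
Op 11: best P0=NH2 P1=NH2 P2=-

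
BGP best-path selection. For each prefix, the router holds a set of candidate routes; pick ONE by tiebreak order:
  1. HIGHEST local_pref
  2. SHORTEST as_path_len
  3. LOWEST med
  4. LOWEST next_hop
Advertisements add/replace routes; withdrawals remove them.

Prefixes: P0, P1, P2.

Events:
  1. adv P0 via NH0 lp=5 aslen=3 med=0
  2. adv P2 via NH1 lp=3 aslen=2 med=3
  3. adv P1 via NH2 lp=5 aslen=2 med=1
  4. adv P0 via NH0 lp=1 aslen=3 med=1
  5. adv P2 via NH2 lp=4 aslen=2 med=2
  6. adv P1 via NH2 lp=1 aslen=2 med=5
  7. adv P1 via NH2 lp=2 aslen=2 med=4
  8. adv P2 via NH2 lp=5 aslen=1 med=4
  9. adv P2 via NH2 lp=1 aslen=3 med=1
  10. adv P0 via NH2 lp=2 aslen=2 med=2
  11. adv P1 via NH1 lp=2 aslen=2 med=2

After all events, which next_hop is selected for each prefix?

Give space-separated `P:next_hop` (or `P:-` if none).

Answer: P0:NH2 P1:NH1 P2:NH1

Derivation:
Op 1: best P0=NH0 P1=- P2=-
Op 2: best P0=NH0 P1=- P2=NH1
Op 3: best P0=NH0 P1=NH2 P2=NH1
Op 4: best P0=NH0 P1=NH2 P2=NH1
Op 5: best P0=NH0 P1=NH2 P2=NH2
Op 6: best P0=NH0 P1=NH2 P2=NH2
Op 7: best P0=NH0 P1=NH2 P2=NH2
Op 8: best P0=NH0 P1=NH2 P2=NH2
Op 9: best P0=NH0 P1=NH2 P2=NH1
Op 10: best P0=NH2 P1=NH2 P2=NH1
Op 11: best P0=NH2 P1=NH1 P2=NH1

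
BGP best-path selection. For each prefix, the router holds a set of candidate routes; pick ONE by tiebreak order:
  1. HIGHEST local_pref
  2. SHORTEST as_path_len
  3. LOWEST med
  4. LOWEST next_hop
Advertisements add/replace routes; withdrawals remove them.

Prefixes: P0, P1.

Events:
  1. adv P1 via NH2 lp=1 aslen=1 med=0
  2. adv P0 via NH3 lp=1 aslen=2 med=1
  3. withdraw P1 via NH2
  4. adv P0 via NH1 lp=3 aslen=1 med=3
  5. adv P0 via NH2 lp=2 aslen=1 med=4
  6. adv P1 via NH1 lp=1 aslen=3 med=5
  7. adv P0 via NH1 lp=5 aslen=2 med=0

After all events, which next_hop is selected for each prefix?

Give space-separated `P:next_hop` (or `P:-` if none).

Op 1: best P0=- P1=NH2
Op 2: best P0=NH3 P1=NH2
Op 3: best P0=NH3 P1=-
Op 4: best P0=NH1 P1=-
Op 5: best P0=NH1 P1=-
Op 6: best P0=NH1 P1=NH1
Op 7: best P0=NH1 P1=NH1

Answer: P0:NH1 P1:NH1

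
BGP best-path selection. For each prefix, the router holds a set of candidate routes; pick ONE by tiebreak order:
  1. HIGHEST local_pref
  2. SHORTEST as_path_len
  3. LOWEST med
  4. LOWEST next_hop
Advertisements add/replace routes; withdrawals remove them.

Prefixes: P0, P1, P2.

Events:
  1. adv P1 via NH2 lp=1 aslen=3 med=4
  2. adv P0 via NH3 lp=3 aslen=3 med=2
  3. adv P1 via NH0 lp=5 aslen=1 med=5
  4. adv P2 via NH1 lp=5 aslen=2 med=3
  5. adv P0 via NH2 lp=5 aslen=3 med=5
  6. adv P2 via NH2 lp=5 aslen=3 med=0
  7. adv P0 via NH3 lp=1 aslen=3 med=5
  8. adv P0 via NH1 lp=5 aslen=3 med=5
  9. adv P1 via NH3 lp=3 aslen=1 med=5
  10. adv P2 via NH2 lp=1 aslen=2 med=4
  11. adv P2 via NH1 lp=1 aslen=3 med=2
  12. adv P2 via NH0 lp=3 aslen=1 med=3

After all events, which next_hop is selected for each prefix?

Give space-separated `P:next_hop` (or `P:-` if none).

Answer: P0:NH1 P1:NH0 P2:NH0

Derivation:
Op 1: best P0=- P1=NH2 P2=-
Op 2: best P0=NH3 P1=NH2 P2=-
Op 3: best P0=NH3 P1=NH0 P2=-
Op 4: best P0=NH3 P1=NH0 P2=NH1
Op 5: best P0=NH2 P1=NH0 P2=NH1
Op 6: best P0=NH2 P1=NH0 P2=NH1
Op 7: best P0=NH2 P1=NH0 P2=NH1
Op 8: best P0=NH1 P1=NH0 P2=NH1
Op 9: best P0=NH1 P1=NH0 P2=NH1
Op 10: best P0=NH1 P1=NH0 P2=NH1
Op 11: best P0=NH1 P1=NH0 P2=NH2
Op 12: best P0=NH1 P1=NH0 P2=NH0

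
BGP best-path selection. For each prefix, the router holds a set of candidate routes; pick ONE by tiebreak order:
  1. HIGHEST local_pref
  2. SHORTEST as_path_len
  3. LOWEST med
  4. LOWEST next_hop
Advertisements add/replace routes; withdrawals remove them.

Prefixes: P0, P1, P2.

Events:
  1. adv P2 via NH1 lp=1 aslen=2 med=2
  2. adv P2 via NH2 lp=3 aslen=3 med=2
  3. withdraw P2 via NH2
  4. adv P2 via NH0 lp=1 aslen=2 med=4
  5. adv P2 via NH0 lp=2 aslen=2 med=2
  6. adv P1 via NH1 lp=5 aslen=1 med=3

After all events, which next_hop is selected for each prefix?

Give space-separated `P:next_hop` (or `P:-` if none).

Answer: P0:- P1:NH1 P2:NH0

Derivation:
Op 1: best P0=- P1=- P2=NH1
Op 2: best P0=- P1=- P2=NH2
Op 3: best P0=- P1=- P2=NH1
Op 4: best P0=- P1=- P2=NH1
Op 5: best P0=- P1=- P2=NH0
Op 6: best P0=- P1=NH1 P2=NH0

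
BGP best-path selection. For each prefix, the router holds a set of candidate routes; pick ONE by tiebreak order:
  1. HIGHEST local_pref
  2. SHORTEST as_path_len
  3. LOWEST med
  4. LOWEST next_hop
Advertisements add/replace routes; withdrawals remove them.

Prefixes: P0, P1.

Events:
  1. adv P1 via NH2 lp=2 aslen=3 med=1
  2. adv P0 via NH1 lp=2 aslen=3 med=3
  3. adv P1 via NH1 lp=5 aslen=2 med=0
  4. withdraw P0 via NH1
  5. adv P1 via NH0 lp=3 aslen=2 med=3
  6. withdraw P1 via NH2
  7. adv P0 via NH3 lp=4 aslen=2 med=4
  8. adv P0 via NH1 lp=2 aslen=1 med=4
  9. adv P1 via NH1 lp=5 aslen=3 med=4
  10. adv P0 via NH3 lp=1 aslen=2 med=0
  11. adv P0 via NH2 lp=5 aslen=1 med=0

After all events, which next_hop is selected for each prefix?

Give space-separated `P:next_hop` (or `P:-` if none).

Answer: P0:NH2 P1:NH1

Derivation:
Op 1: best P0=- P1=NH2
Op 2: best P0=NH1 P1=NH2
Op 3: best P0=NH1 P1=NH1
Op 4: best P0=- P1=NH1
Op 5: best P0=- P1=NH1
Op 6: best P0=- P1=NH1
Op 7: best P0=NH3 P1=NH1
Op 8: best P0=NH3 P1=NH1
Op 9: best P0=NH3 P1=NH1
Op 10: best P0=NH1 P1=NH1
Op 11: best P0=NH2 P1=NH1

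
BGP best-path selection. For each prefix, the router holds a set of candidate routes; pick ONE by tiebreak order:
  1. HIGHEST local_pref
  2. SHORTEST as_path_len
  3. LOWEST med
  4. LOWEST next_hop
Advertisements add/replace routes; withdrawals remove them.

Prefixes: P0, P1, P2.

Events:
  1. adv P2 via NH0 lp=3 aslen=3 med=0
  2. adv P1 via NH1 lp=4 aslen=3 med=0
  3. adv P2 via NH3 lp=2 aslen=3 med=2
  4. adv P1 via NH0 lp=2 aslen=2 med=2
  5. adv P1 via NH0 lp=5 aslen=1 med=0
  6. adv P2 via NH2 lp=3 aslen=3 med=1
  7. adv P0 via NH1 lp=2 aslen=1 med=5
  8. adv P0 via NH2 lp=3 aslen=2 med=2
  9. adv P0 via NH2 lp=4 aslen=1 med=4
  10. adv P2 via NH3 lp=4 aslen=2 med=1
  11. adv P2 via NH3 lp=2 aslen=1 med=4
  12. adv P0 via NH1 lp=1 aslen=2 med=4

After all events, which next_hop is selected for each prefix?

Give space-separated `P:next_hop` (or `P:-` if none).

Answer: P0:NH2 P1:NH0 P2:NH0

Derivation:
Op 1: best P0=- P1=- P2=NH0
Op 2: best P0=- P1=NH1 P2=NH0
Op 3: best P0=- P1=NH1 P2=NH0
Op 4: best P0=- P1=NH1 P2=NH0
Op 5: best P0=- P1=NH0 P2=NH0
Op 6: best P0=- P1=NH0 P2=NH0
Op 7: best P0=NH1 P1=NH0 P2=NH0
Op 8: best P0=NH2 P1=NH0 P2=NH0
Op 9: best P0=NH2 P1=NH0 P2=NH0
Op 10: best P0=NH2 P1=NH0 P2=NH3
Op 11: best P0=NH2 P1=NH0 P2=NH0
Op 12: best P0=NH2 P1=NH0 P2=NH0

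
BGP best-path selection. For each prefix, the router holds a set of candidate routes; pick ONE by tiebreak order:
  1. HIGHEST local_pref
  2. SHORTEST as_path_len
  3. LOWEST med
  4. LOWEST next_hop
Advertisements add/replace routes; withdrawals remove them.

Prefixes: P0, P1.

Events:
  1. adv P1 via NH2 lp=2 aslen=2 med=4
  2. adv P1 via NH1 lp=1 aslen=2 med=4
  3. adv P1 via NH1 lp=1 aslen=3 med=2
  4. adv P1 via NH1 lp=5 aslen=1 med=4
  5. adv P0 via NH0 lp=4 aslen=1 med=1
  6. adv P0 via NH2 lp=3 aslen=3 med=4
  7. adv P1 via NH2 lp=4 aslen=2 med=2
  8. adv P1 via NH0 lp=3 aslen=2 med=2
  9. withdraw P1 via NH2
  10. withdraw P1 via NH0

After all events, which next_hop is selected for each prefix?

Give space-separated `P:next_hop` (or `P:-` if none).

Op 1: best P0=- P1=NH2
Op 2: best P0=- P1=NH2
Op 3: best P0=- P1=NH2
Op 4: best P0=- P1=NH1
Op 5: best P0=NH0 P1=NH1
Op 6: best P0=NH0 P1=NH1
Op 7: best P0=NH0 P1=NH1
Op 8: best P0=NH0 P1=NH1
Op 9: best P0=NH0 P1=NH1
Op 10: best P0=NH0 P1=NH1

Answer: P0:NH0 P1:NH1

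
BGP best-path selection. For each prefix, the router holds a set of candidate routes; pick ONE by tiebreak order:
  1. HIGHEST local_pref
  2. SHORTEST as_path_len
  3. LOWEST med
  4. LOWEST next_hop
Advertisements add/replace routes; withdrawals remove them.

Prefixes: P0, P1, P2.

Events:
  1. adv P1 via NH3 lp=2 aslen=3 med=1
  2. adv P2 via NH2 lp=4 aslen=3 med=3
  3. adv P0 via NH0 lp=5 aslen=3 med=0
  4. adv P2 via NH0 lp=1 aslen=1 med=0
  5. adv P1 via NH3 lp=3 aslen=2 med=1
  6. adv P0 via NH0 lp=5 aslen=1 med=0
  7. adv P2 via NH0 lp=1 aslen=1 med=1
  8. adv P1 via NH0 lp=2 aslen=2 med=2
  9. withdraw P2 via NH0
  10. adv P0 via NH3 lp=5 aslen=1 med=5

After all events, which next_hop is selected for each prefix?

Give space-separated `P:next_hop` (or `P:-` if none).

Answer: P0:NH0 P1:NH3 P2:NH2

Derivation:
Op 1: best P0=- P1=NH3 P2=-
Op 2: best P0=- P1=NH3 P2=NH2
Op 3: best P0=NH0 P1=NH3 P2=NH2
Op 4: best P0=NH0 P1=NH3 P2=NH2
Op 5: best P0=NH0 P1=NH3 P2=NH2
Op 6: best P0=NH0 P1=NH3 P2=NH2
Op 7: best P0=NH0 P1=NH3 P2=NH2
Op 8: best P0=NH0 P1=NH3 P2=NH2
Op 9: best P0=NH0 P1=NH3 P2=NH2
Op 10: best P0=NH0 P1=NH3 P2=NH2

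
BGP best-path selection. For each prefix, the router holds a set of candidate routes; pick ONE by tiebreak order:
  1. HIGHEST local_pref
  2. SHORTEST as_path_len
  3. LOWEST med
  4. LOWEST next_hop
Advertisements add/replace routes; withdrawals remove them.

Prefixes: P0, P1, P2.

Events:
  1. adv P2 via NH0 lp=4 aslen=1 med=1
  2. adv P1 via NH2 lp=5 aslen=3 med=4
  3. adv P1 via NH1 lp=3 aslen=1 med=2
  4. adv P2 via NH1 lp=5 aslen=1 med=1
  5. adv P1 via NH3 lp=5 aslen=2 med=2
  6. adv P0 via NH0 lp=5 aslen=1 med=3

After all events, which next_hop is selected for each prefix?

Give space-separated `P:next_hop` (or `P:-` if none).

Answer: P0:NH0 P1:NH3 P2:NH1

Derivation:
Op 1: best P0=- P1=- P2=NH0
Op 2: best P0=- P1=NH2 P2=NH0
Op 3: best P0=- P1=NH2 P2=NH0
Op 4: best P0=- P1=NH2 P2=NH1
Op 5: best P0=- P1=NH3 P2=NH1
Op 6: best P0=NH0 P1=NH3 P2=NH1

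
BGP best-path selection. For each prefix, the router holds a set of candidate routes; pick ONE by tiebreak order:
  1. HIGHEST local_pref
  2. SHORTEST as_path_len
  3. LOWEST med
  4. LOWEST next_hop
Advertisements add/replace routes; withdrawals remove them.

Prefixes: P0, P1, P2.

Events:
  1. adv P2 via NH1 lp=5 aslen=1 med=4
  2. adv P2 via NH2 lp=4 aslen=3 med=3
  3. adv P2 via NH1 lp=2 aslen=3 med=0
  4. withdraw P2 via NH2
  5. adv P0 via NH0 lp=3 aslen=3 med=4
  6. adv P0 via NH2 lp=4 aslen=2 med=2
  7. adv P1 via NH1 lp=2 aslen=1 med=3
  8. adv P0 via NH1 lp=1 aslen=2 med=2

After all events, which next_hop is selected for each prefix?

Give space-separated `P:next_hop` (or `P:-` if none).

Answer: P0:NH2 P1:NH1 P2:NH1

Derivation:
Op 1: best P0=- P1=- P2=NH1
Op 2: best P0=- P1=- P2=NH1
Op 3: best P0=- P1=- P2=NH2
Op 4: best P0=- P1=- P2=NH1
Op 5: best P0=NH0 P1=- P2=NH1
Op 6: best P0=NH2 P1=- P2=NH1
Op 7: best P0=NH2 P1=NH1 P2=NH1
Op 8: best P0=NH2 P1=NH1 P2=NH1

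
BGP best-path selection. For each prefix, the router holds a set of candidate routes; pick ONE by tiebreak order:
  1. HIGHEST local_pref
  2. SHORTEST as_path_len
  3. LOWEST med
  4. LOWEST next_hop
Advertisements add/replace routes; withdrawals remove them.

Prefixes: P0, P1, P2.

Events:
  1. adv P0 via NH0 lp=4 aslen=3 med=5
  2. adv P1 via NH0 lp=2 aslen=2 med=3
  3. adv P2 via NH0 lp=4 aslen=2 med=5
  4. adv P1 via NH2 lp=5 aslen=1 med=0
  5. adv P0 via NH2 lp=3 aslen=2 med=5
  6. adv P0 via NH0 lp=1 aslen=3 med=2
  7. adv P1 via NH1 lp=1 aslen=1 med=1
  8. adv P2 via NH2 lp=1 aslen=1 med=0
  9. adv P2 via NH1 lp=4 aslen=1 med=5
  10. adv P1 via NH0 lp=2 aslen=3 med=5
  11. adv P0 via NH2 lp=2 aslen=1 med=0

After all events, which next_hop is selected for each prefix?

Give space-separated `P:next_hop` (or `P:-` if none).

Answer: P0:NH2 P1:NH2 P2:NH1

Derivation:
Op 1: best P0=NH0 P1=- P2=-
Op 2: best P0=NH0 P1=NH0 P2=-
Op 3: best P0=NH0 P1=NH0 P2=NH0
Op 4: best P0=NH0 P1=NH2 P2=NH0
Op 5: best P0=NH0 P1=NH2 P2=NH0
Op 6: best P0=NH2 P1=NH2 P2=NH0
Op 7: best P0=NH2 P1=NH2 P2=NH0
Op 8: best P0=NH2 P1=NH2 P2=NH0
Op 9: best P0=NH2 P1=NH2 P2=NH1
Op 10: best P0=NH2 P1=NH2 P2=NH1
Op 11: best P0=NH2 P1=NH2 P2=NH1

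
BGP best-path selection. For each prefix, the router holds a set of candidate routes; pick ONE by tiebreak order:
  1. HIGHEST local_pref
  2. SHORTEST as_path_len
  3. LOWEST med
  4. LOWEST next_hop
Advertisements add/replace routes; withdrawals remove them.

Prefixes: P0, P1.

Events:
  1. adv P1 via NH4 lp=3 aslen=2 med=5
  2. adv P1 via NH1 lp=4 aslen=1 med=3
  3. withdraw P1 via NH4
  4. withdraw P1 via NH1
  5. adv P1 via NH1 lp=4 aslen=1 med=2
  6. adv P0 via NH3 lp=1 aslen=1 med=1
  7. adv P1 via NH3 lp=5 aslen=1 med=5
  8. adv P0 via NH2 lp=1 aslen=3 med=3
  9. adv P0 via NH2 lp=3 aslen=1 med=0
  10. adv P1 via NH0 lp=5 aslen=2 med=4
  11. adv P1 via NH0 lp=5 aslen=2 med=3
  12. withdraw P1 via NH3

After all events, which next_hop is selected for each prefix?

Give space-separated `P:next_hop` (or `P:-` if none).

Op 1: best P0=- P1=NH4
Op 2: best P0=- P1=NH1
Op 3: best P0=- P1=NH1
Op 4: best P0=- P1=-
Op 5: best P0=- P1=NH1
Op 6: best P0=NH3 P1=NH1
Op 7: best P0=NH3 P1=NH3
Op 8: best P0=NH3 P1=NH3
Op 9: best P0=NH2 P1=NH3
Op 10: best P0=NH2 P1=NH3
Op 11: best P0=NH2 P1=NH3
Op 12: best P0=NH2 P1=NH0

Answer: P0:NH2 P1:NH0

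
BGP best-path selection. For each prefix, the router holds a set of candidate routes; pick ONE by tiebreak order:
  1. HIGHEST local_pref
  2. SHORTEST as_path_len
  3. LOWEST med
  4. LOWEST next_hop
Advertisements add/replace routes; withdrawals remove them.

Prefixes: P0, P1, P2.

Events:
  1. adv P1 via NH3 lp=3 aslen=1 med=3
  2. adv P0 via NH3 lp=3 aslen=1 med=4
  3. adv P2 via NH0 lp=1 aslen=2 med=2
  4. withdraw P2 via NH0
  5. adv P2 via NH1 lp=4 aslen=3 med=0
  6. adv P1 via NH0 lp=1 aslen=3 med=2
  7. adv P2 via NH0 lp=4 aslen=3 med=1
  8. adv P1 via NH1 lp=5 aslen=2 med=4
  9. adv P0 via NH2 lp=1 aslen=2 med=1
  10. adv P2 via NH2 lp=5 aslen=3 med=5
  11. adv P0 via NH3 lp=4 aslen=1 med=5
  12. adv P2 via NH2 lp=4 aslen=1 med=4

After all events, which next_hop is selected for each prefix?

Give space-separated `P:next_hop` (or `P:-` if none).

Answer: P0:NH3 P1:NH1 P2:NH2

Derivation:
Op 1: best P0=- P1=NH3 P2=-
Op 2: best P0=NH3 P1=NH3 P2=-
Op 3: best P0=NH3 P1=NH3 P2=NH0
Op 4: best P0=NH3 P1=NH3 P2=-
Op 5: best P0=NH3 P1=NH3 P2=NH1
Op 6: best P0=NH3 P1=NH3 P2=NH1
Op 7: best P0=NH3 P1=NH3 P2=NH1
Op 8: best P0=NH3 P1=NH1 P2=NH1
Op 9: best P0=NH3 P1=NH1 P2=NH1
Op 10: best P0=NH3 P1=NH1 P2=NH2
Op 11: best P0=NH3 P1=NH1 P2=NH2
Op 12: best P0=NH3 P1=NH1 P2=NH2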